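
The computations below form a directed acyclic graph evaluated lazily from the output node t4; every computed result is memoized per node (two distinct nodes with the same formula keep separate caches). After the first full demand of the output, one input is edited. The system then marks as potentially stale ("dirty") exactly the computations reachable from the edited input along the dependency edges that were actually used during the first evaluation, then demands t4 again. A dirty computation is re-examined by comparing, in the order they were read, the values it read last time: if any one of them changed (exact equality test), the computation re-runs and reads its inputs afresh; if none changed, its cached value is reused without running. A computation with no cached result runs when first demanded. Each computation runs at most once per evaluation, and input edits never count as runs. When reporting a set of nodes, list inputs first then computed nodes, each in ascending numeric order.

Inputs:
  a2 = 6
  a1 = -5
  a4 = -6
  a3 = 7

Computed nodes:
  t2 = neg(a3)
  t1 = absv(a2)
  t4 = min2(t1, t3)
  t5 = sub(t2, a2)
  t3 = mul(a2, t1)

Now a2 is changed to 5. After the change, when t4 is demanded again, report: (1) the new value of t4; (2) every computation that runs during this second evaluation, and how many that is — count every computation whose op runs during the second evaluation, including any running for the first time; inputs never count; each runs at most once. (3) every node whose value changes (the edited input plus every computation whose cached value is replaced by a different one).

Demanding t4 again yields 5.
3 computations run: t1, t3, t4.
The nodes whose values change: a2, t1, t3, t4.

First demand of the output computes:
  t1 = absv(6) = 6
  t3 = mul(6, 6) = 36
  t4 = min2(6, 36) = 6

After the edit, cleaning proceeds:
  t1: a read changed (a2 6->5) — executes, giving 5.
  t3: a read changed (a2 6->5; t1 6->5) — executes, giving 25.
  t4: a read changed (t1 6->5; t3 36->25) — executes, giving 5.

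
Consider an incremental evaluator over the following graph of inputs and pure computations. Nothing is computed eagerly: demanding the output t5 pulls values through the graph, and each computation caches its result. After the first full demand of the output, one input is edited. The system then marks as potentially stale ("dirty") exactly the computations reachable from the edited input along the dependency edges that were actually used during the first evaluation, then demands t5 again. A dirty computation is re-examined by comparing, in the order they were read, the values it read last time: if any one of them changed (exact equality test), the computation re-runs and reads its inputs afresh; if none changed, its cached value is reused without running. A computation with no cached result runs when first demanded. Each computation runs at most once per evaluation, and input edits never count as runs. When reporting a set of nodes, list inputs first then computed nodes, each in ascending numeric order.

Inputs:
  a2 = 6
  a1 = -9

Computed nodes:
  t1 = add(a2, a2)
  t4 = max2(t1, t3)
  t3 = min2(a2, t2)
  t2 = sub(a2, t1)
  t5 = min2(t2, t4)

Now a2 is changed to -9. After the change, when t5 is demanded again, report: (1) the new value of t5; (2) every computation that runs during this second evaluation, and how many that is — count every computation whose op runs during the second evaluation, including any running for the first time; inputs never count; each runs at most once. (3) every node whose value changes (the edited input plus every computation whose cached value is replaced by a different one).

t5 now evaluates to -9.
Run set: t1, t2, t3, t4, t5 (5 run).
Changed values: a2, t1, t2, t3, t4, t5.

Initial pass — values computed on the first demand:
  t1 = add(6, 6) = 12
  t2 = sub(6, 12) = -6
  t3 = min2(6, -6) = -6
  t4 = max2(12, -6) = 12
  t5 = min2(-6, 12) = -6

Second demand — change propagation:
  t1: re-runs because a2 6->-9; a2 6->-9; new result -18.
  t2: re-runs because a2 6->-9; t1 12->-18; new result 9.
  t3: re-runs because a2 6->-9; t2 -6->9; new result -9.
  t4: re-runs because t1 12->-18; t3 -6->-9; new result -9.
  t5: re-runs because t2 -6->9; t4 12->-9; new result -9.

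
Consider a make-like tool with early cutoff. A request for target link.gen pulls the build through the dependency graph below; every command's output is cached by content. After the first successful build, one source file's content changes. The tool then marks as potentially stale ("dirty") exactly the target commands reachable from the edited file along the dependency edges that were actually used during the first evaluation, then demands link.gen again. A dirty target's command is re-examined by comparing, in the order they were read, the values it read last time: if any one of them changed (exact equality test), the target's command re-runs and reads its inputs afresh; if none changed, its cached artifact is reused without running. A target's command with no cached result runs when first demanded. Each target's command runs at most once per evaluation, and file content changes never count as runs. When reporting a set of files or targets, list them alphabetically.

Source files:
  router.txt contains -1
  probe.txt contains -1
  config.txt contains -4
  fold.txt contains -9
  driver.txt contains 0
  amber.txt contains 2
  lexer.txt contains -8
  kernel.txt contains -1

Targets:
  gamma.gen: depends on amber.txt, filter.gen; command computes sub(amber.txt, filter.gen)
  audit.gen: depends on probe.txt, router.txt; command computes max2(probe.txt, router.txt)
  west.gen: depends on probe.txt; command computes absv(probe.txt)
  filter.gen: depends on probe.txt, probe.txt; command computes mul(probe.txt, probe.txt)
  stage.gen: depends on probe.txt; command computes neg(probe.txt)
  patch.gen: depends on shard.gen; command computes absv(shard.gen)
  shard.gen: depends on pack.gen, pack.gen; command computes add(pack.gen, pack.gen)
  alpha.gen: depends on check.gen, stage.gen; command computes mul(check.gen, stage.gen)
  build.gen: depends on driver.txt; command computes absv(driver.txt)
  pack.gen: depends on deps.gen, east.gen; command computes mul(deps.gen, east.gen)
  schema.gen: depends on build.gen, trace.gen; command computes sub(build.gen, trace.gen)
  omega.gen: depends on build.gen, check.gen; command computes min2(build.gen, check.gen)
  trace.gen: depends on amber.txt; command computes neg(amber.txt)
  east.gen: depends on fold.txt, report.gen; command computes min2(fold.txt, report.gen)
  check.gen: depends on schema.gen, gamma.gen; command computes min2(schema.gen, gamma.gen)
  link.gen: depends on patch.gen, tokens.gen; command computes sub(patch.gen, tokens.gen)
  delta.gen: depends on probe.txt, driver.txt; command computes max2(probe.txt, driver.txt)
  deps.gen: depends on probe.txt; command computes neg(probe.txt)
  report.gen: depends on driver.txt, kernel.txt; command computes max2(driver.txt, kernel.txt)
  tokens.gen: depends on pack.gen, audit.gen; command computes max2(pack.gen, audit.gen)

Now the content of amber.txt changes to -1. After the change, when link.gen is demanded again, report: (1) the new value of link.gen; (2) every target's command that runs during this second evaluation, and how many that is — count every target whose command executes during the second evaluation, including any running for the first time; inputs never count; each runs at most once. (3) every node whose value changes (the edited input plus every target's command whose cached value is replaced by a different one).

First demand of the output computes:
  audit.gen = max2(-1, -1) = -1
  deps.gen = neg(-1) = 1
  report.gen = max2(0, -1) = 0
  east.gen = min2(-9, 0) = -9
  pack.gen = mul(1, -9) = -9
  shard.gen = add(-9, -9) = -18
  patch.gen = absv(-18) = 18
  tokens.gen = max2(-9, -1) = -1
  link.gen = sub(18, -1) = 19

After the edit, cleaning proceeds:
  amber.txt only reaches undemanded nodes; the second demand re-runs nothing.

Note the shortcut — amber.txt feeds only undemanded nodes, so no recomputation happens.

Demanding link.gen again yields 19.
0 target commands run: none.
The nodes whose values change: amber.txt.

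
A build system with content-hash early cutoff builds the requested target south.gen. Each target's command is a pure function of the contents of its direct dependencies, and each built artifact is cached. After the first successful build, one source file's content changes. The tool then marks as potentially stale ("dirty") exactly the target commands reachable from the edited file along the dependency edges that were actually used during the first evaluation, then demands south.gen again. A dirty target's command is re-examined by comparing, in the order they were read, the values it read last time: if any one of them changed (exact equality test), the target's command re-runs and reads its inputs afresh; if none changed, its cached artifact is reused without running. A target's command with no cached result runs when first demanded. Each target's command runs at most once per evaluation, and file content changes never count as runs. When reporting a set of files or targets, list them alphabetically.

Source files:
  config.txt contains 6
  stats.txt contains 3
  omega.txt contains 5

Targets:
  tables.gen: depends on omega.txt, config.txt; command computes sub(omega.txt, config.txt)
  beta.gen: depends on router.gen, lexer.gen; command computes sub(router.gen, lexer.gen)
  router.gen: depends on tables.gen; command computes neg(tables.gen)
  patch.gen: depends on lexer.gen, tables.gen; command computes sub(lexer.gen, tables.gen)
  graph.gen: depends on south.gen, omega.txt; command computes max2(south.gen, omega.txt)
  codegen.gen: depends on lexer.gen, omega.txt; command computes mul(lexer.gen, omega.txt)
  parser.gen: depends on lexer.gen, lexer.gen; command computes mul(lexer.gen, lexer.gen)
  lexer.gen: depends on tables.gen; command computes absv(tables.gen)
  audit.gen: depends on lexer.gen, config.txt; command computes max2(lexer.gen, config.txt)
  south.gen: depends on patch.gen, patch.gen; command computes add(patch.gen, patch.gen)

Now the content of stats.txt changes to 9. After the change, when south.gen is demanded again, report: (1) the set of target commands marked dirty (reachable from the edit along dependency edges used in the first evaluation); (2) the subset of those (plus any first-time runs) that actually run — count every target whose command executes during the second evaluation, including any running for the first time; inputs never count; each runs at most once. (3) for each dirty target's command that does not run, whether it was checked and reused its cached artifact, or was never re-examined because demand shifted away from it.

Marked dirty: none.
Target commands that run: none — 0 in total.
Every dirty target's command ran.
Key observation: stats.txt is never demanded by the output, so the edit triggers no recomputation at all.

First evaluation (everything demanded from the output):
  tables.gen = sub(5, 6) = -1
  lexer.gen = absv(-1) = 1
  patch.gen = sub(1, -1) = 2
  south.gen = add(2, 2) = 4

Propagation after the edit:
  stats.txt feeds no computation that the output demands — nothing is marked dirty and nothing runs.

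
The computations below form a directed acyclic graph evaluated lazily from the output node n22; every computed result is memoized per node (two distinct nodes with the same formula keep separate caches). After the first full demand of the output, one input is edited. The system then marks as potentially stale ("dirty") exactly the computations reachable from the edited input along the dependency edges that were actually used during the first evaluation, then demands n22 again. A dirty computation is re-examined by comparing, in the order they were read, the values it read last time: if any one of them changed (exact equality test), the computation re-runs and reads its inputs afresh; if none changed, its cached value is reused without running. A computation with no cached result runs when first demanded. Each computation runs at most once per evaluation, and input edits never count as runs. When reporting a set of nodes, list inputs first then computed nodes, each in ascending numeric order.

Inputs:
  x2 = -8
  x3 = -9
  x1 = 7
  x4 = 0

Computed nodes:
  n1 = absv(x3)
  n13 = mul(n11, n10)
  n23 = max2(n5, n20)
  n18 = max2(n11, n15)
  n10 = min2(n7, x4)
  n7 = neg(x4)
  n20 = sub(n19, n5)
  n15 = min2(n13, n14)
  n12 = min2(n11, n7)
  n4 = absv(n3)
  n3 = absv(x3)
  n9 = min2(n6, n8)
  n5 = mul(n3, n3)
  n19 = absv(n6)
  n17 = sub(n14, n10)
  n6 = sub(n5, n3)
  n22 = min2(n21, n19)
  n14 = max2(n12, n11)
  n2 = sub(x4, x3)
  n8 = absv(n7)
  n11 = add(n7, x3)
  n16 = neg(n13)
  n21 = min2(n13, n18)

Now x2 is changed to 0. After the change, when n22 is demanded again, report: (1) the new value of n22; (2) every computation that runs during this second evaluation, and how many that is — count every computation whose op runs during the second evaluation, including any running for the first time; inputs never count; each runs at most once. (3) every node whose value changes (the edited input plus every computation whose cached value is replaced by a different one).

First demand of the output computes:
  n3 = absv(-9) = 9
  n5 = mul(9, 9) = 81
  n6 = sub(81, 9) = 72
  n7 = neg(0) = 0
  n10 = min2(0, 0) = 0
  n11 = add(0, -9) = -9
  n12 = min2(-9, 0) = -9
  n13 = mul(-9, 0) = 0
  n14 = max2(-9, -9) = -9
  n15 = min2(0, -9) = -9
  n18 = max2(-9, -9) = -9
  n19 = absv(72) = 72
  n21 = min2(0, -9) = -9
  n22 = min2(-9, 72) = -9

After the edit, cleaning proceeds:
  no node depends on x2 at all; the second demand re-runs nothing.

Note the shortcut — nothing in the graph depends on x2 at all, so no recomputation happens.

Demanding n22 again yields -9.
0 computations run: none.
The nodes whose values change: x2.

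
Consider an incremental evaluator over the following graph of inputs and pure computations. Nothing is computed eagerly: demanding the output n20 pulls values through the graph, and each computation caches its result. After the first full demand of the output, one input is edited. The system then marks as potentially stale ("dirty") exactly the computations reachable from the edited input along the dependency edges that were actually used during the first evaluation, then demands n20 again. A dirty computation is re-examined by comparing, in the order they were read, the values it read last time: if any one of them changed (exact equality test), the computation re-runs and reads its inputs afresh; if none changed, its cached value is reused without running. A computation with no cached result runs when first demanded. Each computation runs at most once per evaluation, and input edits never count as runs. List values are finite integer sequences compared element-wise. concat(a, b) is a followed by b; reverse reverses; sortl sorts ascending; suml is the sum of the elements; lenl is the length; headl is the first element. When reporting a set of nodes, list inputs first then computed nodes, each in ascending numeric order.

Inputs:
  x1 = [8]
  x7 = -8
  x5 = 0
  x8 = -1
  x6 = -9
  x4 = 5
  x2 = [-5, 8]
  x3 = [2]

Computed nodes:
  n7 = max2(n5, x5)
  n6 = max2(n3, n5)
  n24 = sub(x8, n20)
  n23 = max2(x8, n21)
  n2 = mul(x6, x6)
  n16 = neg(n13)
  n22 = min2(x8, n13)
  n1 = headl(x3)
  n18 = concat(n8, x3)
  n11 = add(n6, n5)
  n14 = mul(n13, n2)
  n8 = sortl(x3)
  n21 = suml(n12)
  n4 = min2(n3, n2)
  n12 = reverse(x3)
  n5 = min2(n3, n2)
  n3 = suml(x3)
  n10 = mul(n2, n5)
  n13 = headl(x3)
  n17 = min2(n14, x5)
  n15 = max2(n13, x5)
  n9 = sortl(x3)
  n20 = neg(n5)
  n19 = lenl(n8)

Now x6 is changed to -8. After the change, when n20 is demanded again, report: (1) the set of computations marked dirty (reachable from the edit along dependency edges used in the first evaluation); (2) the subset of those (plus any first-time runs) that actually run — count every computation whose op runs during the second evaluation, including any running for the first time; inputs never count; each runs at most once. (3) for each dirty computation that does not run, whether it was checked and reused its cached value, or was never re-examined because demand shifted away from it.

Initial pass — values computed on the first demand:
  n2 = mul(-9, -9) = 81
  n3 = suml([2]) = 2
  n5 = min2(2, 81) = 2
  n20 = neg(2) = -2

Second demand — change propagation:
  n2: re-runs because x6 -9->-8; x6 -9->-8; new result 64.
  n5: re-runs because n2 81->64; new result 2 (unchanged).
  n20: re-examined; everything it read last time is the same (n5 unchanged) — cache -2 kept, no run.

The important point: n5 recomputes to an identical value, and the output ends up unchanged.

Dirty set: n2, n5, n20.
Run set: n2, n5 (2 run).
Re-examined without running (cache reused): n20.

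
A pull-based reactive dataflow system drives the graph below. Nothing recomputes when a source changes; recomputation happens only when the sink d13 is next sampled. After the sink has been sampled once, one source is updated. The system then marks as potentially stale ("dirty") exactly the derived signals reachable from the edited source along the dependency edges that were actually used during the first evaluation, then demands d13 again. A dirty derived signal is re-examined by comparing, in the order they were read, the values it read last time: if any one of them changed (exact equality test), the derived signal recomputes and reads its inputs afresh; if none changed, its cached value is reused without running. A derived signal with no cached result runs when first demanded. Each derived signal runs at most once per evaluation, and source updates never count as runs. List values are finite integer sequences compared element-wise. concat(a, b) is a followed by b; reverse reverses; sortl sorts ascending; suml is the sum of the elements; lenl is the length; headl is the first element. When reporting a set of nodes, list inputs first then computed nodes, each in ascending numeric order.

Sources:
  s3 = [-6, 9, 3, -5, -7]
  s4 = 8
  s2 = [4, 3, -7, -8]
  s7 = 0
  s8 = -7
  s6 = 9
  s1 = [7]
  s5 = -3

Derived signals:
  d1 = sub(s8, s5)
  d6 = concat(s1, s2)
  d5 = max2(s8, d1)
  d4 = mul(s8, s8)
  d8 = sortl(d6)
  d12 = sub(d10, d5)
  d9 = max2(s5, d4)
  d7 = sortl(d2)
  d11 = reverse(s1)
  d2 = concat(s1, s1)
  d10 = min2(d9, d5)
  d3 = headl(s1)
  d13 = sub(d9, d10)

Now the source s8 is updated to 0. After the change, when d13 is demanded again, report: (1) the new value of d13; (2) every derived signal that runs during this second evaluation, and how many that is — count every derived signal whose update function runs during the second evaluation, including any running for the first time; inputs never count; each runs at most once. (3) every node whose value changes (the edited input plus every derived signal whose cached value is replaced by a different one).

New value of d13: 0.
Derived signals that run: d1, d4, d5, d9, d10, d13 — 6 in total.
Values that change: s8, d1, d4, d5, d9, d10, d13.

First evaluation (everything demanded from the output):
  d1 = sub(-7, -3) = -4
  d4 = mul(-7, -7) = 49
  d5 = max2(-7, -4) = -4
  d9 = max2(-3, 49) = 49
  d10 = min2(49, -4) = -4
  d13 = sub(49, -4) = 53

Propagation after the edit:
  d1: runs — s8 -7->0; result 3.
  d4: runs — s8 -7->0; s8 -7->0; result 0.
  d5: runs — s8 -7->0; d1 -4->3; result 3.
  d9: runs — d4 49->0; result 0.
  d10: runs — d9 49->0; d5 -4->3; result 0.
  d13: runs — d9 49->0; d10 -4->0; result 0.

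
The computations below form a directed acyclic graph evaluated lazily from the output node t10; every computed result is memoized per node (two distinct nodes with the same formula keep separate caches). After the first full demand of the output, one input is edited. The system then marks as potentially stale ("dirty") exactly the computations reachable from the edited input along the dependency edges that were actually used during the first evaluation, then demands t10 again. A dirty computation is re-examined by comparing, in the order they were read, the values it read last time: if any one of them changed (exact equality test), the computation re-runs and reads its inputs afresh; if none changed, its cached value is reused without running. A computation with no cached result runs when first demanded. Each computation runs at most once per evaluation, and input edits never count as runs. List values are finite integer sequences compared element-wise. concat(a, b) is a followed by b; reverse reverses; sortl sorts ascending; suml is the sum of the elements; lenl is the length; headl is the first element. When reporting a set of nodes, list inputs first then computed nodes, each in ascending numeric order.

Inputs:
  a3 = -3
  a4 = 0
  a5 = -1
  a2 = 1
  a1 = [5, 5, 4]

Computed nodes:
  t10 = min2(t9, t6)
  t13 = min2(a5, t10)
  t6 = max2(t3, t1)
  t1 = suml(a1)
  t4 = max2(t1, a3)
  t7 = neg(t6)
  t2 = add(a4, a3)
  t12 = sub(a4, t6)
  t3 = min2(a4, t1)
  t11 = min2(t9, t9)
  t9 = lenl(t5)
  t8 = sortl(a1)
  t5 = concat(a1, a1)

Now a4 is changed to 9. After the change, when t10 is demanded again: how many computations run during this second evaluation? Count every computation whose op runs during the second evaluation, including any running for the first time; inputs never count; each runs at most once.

2 computations run: t3, t6.
Note the absorption at t6: it re-runs yet its value is the same, leaving the output's value untouched.

First demand of the output computes:
  t1 = suml([5, 5, 4]) = 14
  t3 = min2(0, 14) = 0
  t5 = concat([5, 5, 4], [5, 5, 4]) = [5, 5, 4, 5, 5, 4]
  t6 = max2(0, 14) = 14
  t9 = lenl([5, 5, 4, 5, 5, 4]) = 6
  t10 = min2(6, 14) = 6

After the edit, cleaning proceeds:
  t3: a read changed (a4 0->9) — executes, giving 9.
  t6: a read changed (t3 0->9) — executes, giving 14 — identical to its old value.
  t10: dirty, but its reads are unchanged (t9 unchanged, t6 unchanged); cached 6 stands.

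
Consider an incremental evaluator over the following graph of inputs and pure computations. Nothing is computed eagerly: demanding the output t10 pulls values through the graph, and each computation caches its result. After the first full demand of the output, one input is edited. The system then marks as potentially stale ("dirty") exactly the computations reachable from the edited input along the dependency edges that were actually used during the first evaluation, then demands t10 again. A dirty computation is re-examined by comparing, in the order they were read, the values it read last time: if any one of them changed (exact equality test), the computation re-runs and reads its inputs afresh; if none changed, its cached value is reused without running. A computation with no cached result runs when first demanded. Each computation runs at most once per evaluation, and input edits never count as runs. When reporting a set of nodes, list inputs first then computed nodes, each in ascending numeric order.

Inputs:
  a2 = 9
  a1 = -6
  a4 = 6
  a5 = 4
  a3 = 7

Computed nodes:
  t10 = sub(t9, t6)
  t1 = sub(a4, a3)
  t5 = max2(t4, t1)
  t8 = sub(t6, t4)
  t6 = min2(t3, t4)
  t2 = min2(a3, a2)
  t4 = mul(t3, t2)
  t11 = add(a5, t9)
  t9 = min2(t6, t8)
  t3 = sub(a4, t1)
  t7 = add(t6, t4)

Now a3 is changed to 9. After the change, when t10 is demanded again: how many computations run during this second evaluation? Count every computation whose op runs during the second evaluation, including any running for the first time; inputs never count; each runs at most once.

Initial pass — values computed on the first demand:
  t1 = sub(6, 7) = -1
  t2 = min2(7, 9) = 7
  t3 = sub(6, -1) = 7
  t4 = mul(7, 7) = 49
  t6 = min2(7, 49) = 7
  t8 = sub(7, 49) = -42
  t9 = min2(7, -42) = -42
  t10 = sub(-42, 7) = -49

Second demand — change propagation:
  t1: re-runs because a3 7->9; new result -3.
  t2: re-runs because a3 7->9; new result 9.
  t3: re-runs because t1 -1->-3; new result 9.
  t4: re-runs because t3 7->9; t2 7->9; new result 81.
  t6: re-runs because t3 7->9; t4 49->81; new result 9.
  t8: re-runs because t6 7->9; t4 49->81; new result -72.
  t9: re-runs because t6 7->9; t8 -42->-72; new result -72.
  t10: re-runs because t9 -42->-72; t6 7->9; new result -81.

Run set: t1, t2, t3, t4, t6, t8, t9, t10 (8 run).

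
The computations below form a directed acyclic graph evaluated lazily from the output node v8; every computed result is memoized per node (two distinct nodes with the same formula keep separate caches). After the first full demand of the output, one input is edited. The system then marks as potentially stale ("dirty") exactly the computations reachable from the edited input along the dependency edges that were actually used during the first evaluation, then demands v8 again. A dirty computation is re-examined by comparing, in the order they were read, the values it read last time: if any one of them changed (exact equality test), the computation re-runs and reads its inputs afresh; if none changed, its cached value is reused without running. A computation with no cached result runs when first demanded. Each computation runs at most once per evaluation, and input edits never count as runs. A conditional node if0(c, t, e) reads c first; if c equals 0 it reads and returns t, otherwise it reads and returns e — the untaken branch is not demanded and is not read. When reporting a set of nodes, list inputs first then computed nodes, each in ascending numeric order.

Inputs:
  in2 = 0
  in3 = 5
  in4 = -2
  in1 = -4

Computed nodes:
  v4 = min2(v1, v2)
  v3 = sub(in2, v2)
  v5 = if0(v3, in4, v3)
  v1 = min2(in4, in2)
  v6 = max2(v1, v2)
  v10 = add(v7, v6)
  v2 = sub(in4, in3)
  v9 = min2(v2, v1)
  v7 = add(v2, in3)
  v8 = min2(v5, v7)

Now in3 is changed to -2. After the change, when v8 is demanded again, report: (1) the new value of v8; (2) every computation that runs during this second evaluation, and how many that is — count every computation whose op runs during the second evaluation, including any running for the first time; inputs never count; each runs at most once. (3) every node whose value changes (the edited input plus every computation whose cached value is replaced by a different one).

First demand of the output computes:
  v2 = sub(-2, 5) = -7
  v3 = sub(0, -7) = 7
  v5 = if0(v3=7 -> else branch v3) = 7
  v7 = add(-7, 5) = -2
  v8 = min2(7, -2) = -2

After the edit, cleaning proceeds:
  v2: a read changed (in3 5->-2) — executes, giving 0.
  v3: a read changed (v2 -7->0) — executes, giving 0.
  v5: a read changed (v3 7->0; v3 7->0) — executes, giving -2.
  v7: a read changed (v2 -7->0; in3 5->-2) — executes, giving -2 — identical to its old value.
  v8: a read changed (v5 7->-2) — executes, giving -2 — identical to its old value.

Demanding v8 again yields -2.
5 computations run: v2, v3, v5, v7, v8.
The nodes whose values change: in3, v2, v3, v5.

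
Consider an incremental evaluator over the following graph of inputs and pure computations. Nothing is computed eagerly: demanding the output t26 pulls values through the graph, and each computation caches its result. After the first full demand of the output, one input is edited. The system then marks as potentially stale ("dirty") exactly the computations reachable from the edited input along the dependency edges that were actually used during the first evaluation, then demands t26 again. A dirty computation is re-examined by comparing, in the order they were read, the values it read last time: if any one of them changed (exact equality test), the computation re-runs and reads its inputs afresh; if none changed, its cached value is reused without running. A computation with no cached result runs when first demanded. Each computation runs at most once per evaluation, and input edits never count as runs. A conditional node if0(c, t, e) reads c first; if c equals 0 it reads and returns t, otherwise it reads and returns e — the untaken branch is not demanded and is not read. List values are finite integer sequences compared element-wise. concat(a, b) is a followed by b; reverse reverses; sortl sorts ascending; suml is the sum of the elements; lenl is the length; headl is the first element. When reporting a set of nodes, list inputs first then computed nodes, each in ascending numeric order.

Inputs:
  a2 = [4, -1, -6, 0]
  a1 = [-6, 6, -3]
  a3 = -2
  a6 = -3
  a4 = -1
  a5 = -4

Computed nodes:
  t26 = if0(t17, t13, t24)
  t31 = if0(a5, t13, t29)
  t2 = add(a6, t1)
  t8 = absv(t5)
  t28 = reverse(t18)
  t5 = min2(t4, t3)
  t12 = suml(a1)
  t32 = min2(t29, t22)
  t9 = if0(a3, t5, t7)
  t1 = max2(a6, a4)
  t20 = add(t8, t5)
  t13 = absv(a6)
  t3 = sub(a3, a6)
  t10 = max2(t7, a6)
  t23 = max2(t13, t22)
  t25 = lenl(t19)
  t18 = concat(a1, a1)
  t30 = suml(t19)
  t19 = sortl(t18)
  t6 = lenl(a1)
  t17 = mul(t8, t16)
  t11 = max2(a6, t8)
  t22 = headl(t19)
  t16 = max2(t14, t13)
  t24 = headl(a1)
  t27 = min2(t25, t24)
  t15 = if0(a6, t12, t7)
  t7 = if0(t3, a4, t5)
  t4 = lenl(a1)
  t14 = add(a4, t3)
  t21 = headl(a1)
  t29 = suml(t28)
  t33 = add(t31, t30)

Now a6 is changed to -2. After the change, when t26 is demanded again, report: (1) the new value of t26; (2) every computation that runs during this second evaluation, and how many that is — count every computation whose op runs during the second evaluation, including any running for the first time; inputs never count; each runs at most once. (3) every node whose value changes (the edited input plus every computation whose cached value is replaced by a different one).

t26 now evaluates to 2.
Run set: t3, t5, t8, t13, t14, t16, t17, t26 (8 run).
Changed values: a6, t3, t5, t8, t13, t14, t16, t17, t26.

Initial pass — values computed on the first demand:
  t3 = sub(-2, -3) = 1
  t4 = lenl([-6, 6, -3]) = 3
  t5 = min2(3, 1) = 1
  t8 = absv(1) = 1
  t13 = absv(-3) = 3
  t14 = add(-1, 1) = 0
  t16 = max2(0, 3) = 3
  t17 = mul(1, 3) = 3
  t24 = headl([-6, 6, -3]) = -6
  t26 = if0(t17=3 -> else branch t24) = -6

Second demand — change propagation:
  t3: re-runs because a6 -3->-2; new result 0.
  t5: re-runs because t3 1->0; new result 0.
  t8: re-runs because t5 1->0; new result 0.
  t13: re-runs because a6 -3->-2; new result 2.
  t14: re-runs because t3 1->0; new result -1.
  t16: re-runs because t14 0->-1; t13 3->2; new result 2.
  t17: re-runs because t8 1->0; t16 3->2; new result 0.
  t26: re-runs because t17 3->0; new result 2.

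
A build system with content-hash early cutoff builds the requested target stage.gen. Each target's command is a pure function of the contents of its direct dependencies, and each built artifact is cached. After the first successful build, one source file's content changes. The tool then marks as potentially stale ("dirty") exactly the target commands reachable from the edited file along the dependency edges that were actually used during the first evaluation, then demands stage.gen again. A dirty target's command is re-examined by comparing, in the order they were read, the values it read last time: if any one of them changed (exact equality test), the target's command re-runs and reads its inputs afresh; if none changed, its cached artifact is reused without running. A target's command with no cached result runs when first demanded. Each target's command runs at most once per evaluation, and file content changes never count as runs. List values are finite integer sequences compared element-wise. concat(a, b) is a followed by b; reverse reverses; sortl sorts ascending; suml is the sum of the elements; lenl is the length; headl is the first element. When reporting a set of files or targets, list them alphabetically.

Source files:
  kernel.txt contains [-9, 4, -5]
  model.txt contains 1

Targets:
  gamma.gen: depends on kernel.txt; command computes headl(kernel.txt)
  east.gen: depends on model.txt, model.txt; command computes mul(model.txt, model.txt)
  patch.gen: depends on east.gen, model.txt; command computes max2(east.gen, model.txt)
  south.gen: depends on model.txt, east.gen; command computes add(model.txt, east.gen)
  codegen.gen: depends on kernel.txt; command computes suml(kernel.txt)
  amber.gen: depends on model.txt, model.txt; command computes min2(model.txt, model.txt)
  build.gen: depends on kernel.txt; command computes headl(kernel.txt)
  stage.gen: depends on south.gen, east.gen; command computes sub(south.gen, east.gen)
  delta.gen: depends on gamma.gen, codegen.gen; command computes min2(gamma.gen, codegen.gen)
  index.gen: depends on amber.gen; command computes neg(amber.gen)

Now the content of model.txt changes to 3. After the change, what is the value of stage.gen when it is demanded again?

New value of stage.gen: 3.

First evaluation (everything demanded from the output):
  east.gen = mul(1, 1) = 1
  south.gen = add(1, 1) = 2
  stage.gen = sub(2, 1) = 1

Propagation after the edit:
  east.gen: runs — model.txt 1->3; model.txt 1->3; result 9.
  south.gen: runs — model.txt 1->3; east.gen 1->9; result 12.
  stage.gen: runs — south.gen 2->12; east.gen 1->9; result 3.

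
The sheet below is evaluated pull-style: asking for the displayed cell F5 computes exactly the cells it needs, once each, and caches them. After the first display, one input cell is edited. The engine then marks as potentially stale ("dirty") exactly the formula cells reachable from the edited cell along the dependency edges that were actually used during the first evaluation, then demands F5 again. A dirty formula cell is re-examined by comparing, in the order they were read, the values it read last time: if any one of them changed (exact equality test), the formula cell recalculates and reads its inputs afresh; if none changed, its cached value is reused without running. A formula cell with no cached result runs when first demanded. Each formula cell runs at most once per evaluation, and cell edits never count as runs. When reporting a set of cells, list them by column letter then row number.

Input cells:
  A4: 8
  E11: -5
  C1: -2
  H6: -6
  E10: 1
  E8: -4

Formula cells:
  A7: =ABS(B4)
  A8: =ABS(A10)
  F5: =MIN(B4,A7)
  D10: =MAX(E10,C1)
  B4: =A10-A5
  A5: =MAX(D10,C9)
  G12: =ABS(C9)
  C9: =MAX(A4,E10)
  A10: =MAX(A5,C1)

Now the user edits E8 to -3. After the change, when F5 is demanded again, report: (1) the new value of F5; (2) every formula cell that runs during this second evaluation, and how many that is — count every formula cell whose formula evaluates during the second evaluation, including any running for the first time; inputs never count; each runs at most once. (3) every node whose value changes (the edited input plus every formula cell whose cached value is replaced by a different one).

First demand of the output computes:
  C9 = MAX(8, 1) = 8
  D10 = MAX(1, -2) = 1
  A5 = MAX(1, 8) = 8
  A10 = MAX(8, -2) = 8
  B4 = 8 - 8 = 0
  A7 = ABS(0) = 0
  F5 = MIN(0, 0) = 0

After the edit, cleaning proceeds:
  no node depends on E8 at all; the second demand re-runs nothing.

Note the shortcut — nothing in the graph depends on E8 at all, so no recomputation happens.

Demanding F5 again yields 0.
0 formula cells run: none.
The nodes whose values change: E8.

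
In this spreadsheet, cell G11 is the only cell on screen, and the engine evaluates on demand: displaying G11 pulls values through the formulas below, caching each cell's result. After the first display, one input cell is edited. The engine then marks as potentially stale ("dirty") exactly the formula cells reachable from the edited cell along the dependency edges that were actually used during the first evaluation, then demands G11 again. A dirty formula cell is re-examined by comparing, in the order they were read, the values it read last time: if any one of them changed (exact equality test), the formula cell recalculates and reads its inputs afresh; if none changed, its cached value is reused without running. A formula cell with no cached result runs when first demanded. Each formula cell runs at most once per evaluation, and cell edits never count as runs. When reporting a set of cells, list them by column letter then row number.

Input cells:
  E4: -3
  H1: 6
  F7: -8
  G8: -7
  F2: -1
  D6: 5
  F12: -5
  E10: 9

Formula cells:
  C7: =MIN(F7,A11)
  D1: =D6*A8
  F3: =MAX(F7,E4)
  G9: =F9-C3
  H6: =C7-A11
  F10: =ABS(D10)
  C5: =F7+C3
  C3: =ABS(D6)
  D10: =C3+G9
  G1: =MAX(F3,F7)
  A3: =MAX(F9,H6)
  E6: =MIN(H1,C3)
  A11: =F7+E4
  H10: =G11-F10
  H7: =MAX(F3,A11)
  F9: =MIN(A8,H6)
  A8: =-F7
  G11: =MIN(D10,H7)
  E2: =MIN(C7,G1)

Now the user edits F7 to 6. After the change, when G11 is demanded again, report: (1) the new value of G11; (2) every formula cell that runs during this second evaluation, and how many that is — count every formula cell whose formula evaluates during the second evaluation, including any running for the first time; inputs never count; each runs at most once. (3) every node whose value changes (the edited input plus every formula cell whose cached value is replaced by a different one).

G11 now evaluates to -6.
Run set: A8, A11, C7, D10, F3, F9, G9, G11, H6, H7 (10 run).
Changed values: A8, A11, C7, D10, F3, F7, F9, G9, G11, H7.

Initial pass — values computed on the first demand:
  A8 = -(-8) = 8
  A11 = -8 + -3 = -11
  C3 = ABS(5) = 5
  C7 = MIN(-8, -11) = -11
  F3 = MAX(-8, -3) = -3
  H6 = -11 - -11 = 0
  F9 = MIN(8, 0) = 0
  G9 = 0 - 5 = -5
  D10 = 5 + -5 = 0
  H7 = MAX(-3, -11) = -3
  G11 = MIN(0, -3) = -3

Second demand — change propagation:
  A8: re-runs because F7 -8->6; new result -6.
  A11: re-runs because F7 -8->6; new result 3.
  C7: re-runs because F7 -8->6; A11 -11->3; new result 3.
  F3: re-runs because F7 -8->6; new result 6.
  H6: re-runs because C7 -11->3; A11 -11->3; new result 0 (unchanged).
  F9: re-runs because A8 8->-6; new result -6.
  G9: re-runs because F9 0->-6; new result -11.
  D10: re-runs because G9 -5->-11; new result -6.
  H7: re-runs because F3 -3->6; A11 -11->3; new result 6.
  G11: re-runs because D10 0->-6; H7 -3->6; new result -6.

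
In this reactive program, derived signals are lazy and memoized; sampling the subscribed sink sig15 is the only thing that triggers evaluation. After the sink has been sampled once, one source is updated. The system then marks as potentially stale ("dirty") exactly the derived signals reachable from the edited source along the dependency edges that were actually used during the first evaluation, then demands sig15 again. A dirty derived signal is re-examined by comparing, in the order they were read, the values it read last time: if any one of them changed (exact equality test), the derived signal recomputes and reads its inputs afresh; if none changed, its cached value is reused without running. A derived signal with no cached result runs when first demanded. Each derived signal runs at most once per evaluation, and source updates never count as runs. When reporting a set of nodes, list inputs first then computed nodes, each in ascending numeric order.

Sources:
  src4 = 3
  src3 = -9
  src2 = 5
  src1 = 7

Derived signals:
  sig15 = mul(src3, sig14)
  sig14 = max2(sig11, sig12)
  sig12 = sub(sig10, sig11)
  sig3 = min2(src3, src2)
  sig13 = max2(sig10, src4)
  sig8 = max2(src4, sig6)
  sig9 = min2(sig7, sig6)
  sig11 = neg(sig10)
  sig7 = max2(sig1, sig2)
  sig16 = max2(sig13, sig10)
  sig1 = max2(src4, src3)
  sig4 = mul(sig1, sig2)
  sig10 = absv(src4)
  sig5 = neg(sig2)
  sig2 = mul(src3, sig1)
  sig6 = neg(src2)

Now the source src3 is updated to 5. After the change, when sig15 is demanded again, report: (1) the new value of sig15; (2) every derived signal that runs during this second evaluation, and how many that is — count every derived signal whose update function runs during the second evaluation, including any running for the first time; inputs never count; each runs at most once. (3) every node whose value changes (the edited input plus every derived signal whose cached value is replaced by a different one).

First demand of the output computes:
  sig10 = absv(3) = 3
  sig11 = neg(3) = -3
  sig12 = sub(3, -3) = 6
  sig14 = max2(-3, 6) = 6
  sig15 = mul(-9, 6) = -54

After the edit, cleaning proceeds:
  sig15: a read changed (src3 -9->5) — executes, giving 30.

Demanding sig15 again yields 30.
1 derived signals run: sig15.
The nodes whose values change: src3, sig15.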